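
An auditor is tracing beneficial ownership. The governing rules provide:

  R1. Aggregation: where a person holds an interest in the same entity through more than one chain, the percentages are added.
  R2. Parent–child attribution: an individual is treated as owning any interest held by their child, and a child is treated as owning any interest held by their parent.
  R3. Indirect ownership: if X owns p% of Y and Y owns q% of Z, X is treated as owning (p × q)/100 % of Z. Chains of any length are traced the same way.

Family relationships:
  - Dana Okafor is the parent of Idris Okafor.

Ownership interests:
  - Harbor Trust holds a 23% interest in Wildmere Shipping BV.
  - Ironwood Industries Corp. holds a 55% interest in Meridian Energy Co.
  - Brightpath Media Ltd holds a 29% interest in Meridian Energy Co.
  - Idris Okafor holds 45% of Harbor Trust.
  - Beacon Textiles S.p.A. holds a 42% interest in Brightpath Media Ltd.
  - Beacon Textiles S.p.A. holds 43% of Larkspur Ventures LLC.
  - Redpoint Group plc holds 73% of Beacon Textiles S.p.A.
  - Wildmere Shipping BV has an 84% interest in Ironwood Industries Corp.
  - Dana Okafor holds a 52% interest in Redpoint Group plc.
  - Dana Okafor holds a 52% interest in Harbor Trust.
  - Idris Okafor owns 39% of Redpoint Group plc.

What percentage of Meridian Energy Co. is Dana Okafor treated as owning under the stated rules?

By parent–child attribution (R2), Dana Okafor is treated as also owning Idris Okafor's interest in Redpoint Group plc, giving 52% + 39% = 91%.
By parent–child attribution (R2), Dana Okafor is treated as also owning Idris Okafor's interest in Harbor Trust, giving 52% + 45% = 97%.
Chain via Redpoint Group plc → Beacon Textiles S.p.A. → Brightpath Media Ltd (R3): 91% × 73% × 42% × 29% = 8.091174% of Meridian Energy Co.
Chain via Harbor Trust → Wildmere Shipping BV → Ironwood Industries Corp. (R3): 97% × 23% × 84% × 55% = 10.30722% of Meridian Energy Co.
Aggregating (R1): 8.091174% + 10.30722% = 18.398394%.

18.398394%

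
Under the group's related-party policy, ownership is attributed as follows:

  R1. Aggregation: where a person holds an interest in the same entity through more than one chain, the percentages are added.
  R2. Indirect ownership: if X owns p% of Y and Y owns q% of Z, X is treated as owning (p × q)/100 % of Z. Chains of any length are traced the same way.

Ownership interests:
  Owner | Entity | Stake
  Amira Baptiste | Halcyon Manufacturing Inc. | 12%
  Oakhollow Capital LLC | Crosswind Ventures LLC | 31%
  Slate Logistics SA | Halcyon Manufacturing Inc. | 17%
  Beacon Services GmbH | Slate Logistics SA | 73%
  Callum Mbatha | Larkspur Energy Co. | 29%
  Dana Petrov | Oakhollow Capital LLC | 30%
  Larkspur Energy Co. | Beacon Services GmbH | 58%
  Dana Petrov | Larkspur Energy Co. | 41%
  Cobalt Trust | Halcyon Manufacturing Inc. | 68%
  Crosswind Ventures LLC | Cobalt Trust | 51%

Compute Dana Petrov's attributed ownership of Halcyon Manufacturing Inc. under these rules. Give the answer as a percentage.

6.176338%

Chain via Larkspur Energy Co. → Beacon Services GmbH → Slate Logistics SA (R2): 41% × 58% × 73% × 17% = 2.951098% of Halcyon Manufacturing Inc.
Chain via Oakhollow Capital LLC → Crosswind Ventures LLC → Cobalt Trust (R2): 30% × 31% × 51% × 68% = 3.22524% of Halcyon Manufacturing Inc.
Aggregating (R1): 2.951098% + 3.22524% = 6.176338%.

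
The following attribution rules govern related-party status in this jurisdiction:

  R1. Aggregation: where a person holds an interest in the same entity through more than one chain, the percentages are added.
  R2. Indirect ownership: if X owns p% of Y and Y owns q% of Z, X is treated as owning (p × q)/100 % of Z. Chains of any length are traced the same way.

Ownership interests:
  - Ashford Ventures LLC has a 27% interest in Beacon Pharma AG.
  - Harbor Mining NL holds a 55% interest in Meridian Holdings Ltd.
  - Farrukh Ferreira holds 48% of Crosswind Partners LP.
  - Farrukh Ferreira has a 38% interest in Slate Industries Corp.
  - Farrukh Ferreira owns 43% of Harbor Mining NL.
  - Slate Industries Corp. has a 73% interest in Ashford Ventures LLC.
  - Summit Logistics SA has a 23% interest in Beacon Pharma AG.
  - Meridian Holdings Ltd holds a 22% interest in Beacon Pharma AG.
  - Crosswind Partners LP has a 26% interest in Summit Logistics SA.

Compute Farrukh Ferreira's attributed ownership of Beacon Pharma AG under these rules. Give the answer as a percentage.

Chain via Crosswind Partners LP → Summit Logistics SA (R2): 48% × 26% × 23% = 2.8704% of Beacon Pharma AG.
Chain via Harbor Mining NL → Meridian Holdings Ltd (R2): 43% × 55% × 22% = 5.203% of Beacon Pharma AG.
Chain via Slate Industries Corp. → Ashford Ventures LLC (R2): 38% × 73% × 27% = 7.4898% of Beacon Pharma AG.
Aggregating (R1): 2.8704% + 5.203% + 7.4898% = 15.5632%.

15.5632%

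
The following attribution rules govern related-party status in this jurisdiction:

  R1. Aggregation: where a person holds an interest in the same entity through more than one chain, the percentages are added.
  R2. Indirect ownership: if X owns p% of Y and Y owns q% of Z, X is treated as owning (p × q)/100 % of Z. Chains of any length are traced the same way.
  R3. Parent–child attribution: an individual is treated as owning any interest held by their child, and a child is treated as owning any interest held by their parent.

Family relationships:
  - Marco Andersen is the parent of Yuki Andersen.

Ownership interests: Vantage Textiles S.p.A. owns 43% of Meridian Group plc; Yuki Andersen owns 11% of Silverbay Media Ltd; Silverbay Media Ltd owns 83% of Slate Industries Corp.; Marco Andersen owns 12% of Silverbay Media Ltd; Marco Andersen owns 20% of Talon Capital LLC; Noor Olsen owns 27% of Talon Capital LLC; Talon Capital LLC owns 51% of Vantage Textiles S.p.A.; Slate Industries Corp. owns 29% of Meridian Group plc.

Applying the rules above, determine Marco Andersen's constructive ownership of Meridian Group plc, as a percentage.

9.9221%

By parent–child attribution (R3), Marco Andersen is treated as also owning Yuki Andersen's interest in Silverbay Media Ltd, giving 12% + 11% = 23%.
Chain via Silverbay Media Ltd → Slate Industries Corp. (R2): 23% × 83% × 29% = 5.5361% of Meridian Group plc.
Chain via Talon Capital LLC → Vantage Textiles S.p.A. (R2): 20% × 51% × 43% = 4.386% of Meridian Group plc.
Aggregating (R1): 5.5361% + 4.386% = 9.9221%.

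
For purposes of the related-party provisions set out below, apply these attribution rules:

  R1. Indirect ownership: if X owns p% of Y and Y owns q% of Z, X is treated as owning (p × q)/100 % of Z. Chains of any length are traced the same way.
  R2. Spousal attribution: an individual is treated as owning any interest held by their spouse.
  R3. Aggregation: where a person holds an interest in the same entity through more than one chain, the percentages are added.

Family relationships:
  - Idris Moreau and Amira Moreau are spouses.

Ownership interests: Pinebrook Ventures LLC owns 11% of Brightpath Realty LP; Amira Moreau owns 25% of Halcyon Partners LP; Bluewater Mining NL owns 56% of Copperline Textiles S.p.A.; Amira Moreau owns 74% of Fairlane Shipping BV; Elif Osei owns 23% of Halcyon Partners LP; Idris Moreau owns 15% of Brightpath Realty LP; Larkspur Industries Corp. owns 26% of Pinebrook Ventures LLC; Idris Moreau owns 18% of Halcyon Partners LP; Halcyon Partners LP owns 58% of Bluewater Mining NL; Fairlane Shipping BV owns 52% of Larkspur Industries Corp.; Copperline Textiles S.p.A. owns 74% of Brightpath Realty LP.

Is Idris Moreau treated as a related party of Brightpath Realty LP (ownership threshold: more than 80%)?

By spousal attribution (R2), Idris Moreau is treated as also owning Amira Moreau's interest in Halcyon Partners LP, giving 18% + 25% = 43%.
By spousal attribution (R2), Idris Moreau is treated as owning Amira Moreau's 74% interest in Fairlane Shipping BV.
Chain via Halcyon Partners LP → Bluewater Mining NL → Copperline Textiles S.p.A. (R1): 43% × 58% × 56% × 74% = 10.335136% of Brightpath Realty LP.
Direct interest in Brightpath Realty LP: 15%.
Chain via Fairlane Shipping BV → Larkspur Industries Corp. → Pinebrook Ventures LLC (R1): 74% × 52% × 26% × 11% = 1.100528% of Brightpath Realty LP.
Aggregating (R3): 10.335136% + 15% + 1.100528% = 26.435664%.
26.435664% does not exceed the 80% threshold, so Idris is not a related party to Brightpath Realty LP.

No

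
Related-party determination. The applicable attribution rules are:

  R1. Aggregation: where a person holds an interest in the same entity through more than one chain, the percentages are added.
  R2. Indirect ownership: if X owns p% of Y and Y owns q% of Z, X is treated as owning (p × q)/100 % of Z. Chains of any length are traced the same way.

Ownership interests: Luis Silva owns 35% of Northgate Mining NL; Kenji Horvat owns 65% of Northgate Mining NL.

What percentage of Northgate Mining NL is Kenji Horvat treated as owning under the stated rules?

Direct interest in Northgate Mining NL: 65%.

65%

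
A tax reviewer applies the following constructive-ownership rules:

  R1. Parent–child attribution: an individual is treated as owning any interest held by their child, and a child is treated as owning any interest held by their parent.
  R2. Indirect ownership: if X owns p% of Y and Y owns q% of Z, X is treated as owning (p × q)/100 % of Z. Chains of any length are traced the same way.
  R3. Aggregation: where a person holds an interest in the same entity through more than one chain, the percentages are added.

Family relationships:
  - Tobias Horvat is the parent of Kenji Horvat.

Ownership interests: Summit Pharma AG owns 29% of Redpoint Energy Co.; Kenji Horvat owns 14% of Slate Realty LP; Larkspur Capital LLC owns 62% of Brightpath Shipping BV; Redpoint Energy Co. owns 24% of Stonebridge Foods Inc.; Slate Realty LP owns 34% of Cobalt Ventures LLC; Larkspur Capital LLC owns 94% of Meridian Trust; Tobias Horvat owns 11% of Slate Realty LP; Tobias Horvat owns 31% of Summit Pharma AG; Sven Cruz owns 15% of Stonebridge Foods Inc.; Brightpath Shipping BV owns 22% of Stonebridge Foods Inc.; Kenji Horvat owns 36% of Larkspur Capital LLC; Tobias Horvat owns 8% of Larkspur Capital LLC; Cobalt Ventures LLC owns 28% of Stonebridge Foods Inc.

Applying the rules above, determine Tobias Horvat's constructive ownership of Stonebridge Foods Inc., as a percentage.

10.5392%

By parent–child attribution (R1), Tobias Horvat is treated as also owning Kenji Horvat's interest in Slate Realty LP, giving 11% + 14% = 25%.
By parent–child attribution (R1), Tobias Horvat is treated as also owning Kenji Horvat's interest in Larkspur Capital LLC, giving 8% + 36% = 44%.
Chain via Slate Realty LP → Cobalt Ventures LLC (R2): 25% × 34% × 28% = 2.38% of Stonebridge Foods Inc.
Chain via Summit Pharma AG → Redpoint Energy Co. (R2): 31% × 29% × 24% = 2.1576% of Stonebridge Foods Inc.
Chain via Larkspur Capital LLC → Brightpath Shipping BV (R2): 44% × 62% × 22% = 6.0016% of Stonebridge Foods Inc.
Aggregating (R3): 2.38% + 2.1576% + 6.0016% = 10.5392%.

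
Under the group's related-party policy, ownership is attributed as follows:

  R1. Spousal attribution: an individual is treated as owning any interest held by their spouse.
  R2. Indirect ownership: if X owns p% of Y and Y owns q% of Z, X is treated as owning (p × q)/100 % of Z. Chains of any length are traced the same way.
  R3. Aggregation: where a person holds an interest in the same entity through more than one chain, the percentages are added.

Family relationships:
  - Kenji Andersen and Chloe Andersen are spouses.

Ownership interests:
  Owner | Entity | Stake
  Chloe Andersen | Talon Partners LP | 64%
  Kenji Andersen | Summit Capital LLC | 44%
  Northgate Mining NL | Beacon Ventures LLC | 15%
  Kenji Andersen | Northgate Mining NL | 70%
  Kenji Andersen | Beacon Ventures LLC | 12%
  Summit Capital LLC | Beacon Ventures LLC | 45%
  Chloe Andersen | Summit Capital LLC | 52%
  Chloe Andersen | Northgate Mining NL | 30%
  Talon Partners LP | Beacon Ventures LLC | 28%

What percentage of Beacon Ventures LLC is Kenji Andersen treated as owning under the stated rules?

88.12%

By spousal attribution (R1), Kenji Andersen is treated as also owning Chloe Andersen's interest in Summit Capital LLC, giving 44% + 52% = 96%.
By spousal attribution (R1), Kenji Andersen is treated as also owning Chloe Andersen's interest in Northgate Mining NL, giving 70% + 30% = 100%.
By spousal attribution (R1), Kenji Andersen is treated as owning Chloe Andersen's 64% interest in Talon Partners LP.
Chain via Summit Capital LLC (R2): 96% × 45% = 43.2% of Beacon Ventures LLC.
Chain via Northgate Mining NL (R2): 100% × 15% = 15% of Beacon Ventures LLC.
Direct interest in Beacon Ventures LLC: 12%.
Chain via Talon Partners LP (R2): 64% × 28% = 17.92% of Beacon Ventures LLC.
Aggregating (R3): 43.2% + 15% + 12% + 17.92% = 88.12%.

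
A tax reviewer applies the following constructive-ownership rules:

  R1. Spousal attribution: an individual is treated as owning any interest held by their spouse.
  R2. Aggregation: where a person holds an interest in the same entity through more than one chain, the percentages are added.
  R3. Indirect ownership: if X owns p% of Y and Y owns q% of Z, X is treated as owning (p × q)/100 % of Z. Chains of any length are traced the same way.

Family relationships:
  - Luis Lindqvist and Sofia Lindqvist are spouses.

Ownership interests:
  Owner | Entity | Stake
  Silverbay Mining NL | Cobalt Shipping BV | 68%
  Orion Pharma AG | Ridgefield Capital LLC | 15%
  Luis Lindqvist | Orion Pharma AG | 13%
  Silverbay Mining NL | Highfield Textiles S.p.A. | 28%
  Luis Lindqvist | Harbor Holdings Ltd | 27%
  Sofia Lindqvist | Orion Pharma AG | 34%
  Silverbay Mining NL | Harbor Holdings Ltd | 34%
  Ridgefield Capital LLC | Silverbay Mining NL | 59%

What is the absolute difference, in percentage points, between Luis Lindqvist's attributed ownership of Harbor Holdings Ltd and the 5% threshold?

23.41423

By spousal attribution (R1), Luis Lindqvist is treated as also owning Sofia Lindqvist's interest in Orion Pharma AG, giving 13% + 34% = 47%.
Chain via Orion Pharma AG → Ridgefield Capital LLC → Silverbay Mining NL (R3): 47% × 15% × 59% × 34% = 1.41423% of Harbor Holdings Ltd.
Direct interest in Harbor Holdings Ltd: 27%.
Aggregating (R2): 1.41423% + 27% = 28.41423%.
28.41423% exceeds the 5% threshold by 23.41423 percentage points.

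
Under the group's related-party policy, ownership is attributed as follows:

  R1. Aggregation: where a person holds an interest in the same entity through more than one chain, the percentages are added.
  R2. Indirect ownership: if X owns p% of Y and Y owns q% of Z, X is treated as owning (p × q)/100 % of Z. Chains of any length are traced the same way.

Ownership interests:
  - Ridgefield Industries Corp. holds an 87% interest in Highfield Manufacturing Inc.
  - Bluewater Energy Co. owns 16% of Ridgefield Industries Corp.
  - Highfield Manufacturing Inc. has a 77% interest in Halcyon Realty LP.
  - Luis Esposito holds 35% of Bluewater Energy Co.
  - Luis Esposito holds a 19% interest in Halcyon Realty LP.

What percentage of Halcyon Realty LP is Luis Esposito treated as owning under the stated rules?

Chain via Bluewater Energy Co. → Ridgefield Industries Corp. → Highfield Manufacturing Inc. (R2): 35% × 16% × 87% × 77% = 3.75144% of Halcyon Realty LP.
Direct interest in Halcyon Realty LP: 19%.
Aggregating (R1): 3.75144% + 19% = 22.75144%.

22.75144%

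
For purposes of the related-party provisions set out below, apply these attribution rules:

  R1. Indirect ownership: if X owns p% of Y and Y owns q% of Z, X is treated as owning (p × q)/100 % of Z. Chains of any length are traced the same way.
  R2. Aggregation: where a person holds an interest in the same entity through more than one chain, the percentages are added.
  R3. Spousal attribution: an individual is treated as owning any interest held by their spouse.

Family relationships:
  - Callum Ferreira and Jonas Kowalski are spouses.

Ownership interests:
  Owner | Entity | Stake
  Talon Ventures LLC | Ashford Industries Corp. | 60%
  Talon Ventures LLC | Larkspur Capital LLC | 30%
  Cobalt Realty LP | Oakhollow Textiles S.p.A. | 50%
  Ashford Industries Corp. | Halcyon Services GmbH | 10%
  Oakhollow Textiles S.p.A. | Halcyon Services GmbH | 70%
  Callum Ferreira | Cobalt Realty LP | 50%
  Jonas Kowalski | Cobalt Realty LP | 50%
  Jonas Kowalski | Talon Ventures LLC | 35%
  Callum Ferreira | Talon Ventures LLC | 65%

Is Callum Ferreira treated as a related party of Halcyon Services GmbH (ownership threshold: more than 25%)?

Yes

By spousal attribution (R3), Callum Ferreira is treated as also owning Jonas Kowalski's interest in Cobalt Realty LP, giving 50% + 50% = 100%.
By spousal attribution (R3), Callum Ferreira is treated as also owning Jonas Kowalski's interest in Talon Ventures LLC, giving 65% + 35% = 100%.
Chain via Cobalt Realty LP → Oakhollow Textiles S.p.A. (R1): 100% × 50% × 70% = 35% of Halcyon Services GmbH.
Chain via Talon Ventures LLC → Ashford Industries Corp. (R1): 100% × 60% × 10% = 6% of Halcyon Services GmbH.
Aggregating (R2): 35% + 6% = 41%.
41% exceeds the 25% threshold, so Callum is a related party to Halcyon Services GmbH.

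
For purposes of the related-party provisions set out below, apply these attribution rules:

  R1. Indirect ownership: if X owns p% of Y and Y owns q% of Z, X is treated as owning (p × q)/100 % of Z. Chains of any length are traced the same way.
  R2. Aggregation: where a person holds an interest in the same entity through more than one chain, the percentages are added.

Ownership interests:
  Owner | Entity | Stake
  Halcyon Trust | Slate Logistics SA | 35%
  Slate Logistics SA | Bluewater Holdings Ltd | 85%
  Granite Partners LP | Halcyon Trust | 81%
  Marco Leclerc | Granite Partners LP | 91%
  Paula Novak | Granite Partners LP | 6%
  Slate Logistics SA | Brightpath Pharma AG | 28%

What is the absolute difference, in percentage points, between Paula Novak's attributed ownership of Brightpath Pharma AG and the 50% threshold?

49.52372

Chain via Granite Partners LP → Halcyon Trust → Slate Logistics SA (R1): 6% × 81% × 35% × 28% = 0.47628% of Brightpath Pharma AG.
0.47628% falls short of the 50% threshold by 49.52372 percentage points.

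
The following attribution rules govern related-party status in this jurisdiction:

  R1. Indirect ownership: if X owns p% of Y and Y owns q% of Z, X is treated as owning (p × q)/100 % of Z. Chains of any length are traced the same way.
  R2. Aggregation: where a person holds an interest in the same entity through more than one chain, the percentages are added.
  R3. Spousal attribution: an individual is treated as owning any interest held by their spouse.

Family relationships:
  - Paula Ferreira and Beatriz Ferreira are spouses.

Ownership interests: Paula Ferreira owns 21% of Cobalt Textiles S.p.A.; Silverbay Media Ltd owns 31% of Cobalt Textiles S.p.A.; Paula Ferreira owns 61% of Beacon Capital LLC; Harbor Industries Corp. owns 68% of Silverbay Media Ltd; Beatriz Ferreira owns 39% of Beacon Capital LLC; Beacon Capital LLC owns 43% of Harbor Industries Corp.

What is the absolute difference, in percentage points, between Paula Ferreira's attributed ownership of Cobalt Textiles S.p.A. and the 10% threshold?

20.0644

By spousal attribution (R3), Paula Ferreira is treated as also owning Beatriz Ferreira's interest in Beacon Capital LLC, giving 61% + 39% = 100%.
Chain via Beacon Capital LLC → Harbor Industries Corp. → Silverbay Media Ltd (R1): 100% × 43% × 68% × 31% = 9.0644% of Cobalt Textiles S.p.A.
Direct interest in Cobalt Textiles S.p.A: 21%.
Aggregating (R2): 9.0644% + 21% = 30.0644%.
30.0644% exceeds the 10% threshold by 20.0644 percentage points.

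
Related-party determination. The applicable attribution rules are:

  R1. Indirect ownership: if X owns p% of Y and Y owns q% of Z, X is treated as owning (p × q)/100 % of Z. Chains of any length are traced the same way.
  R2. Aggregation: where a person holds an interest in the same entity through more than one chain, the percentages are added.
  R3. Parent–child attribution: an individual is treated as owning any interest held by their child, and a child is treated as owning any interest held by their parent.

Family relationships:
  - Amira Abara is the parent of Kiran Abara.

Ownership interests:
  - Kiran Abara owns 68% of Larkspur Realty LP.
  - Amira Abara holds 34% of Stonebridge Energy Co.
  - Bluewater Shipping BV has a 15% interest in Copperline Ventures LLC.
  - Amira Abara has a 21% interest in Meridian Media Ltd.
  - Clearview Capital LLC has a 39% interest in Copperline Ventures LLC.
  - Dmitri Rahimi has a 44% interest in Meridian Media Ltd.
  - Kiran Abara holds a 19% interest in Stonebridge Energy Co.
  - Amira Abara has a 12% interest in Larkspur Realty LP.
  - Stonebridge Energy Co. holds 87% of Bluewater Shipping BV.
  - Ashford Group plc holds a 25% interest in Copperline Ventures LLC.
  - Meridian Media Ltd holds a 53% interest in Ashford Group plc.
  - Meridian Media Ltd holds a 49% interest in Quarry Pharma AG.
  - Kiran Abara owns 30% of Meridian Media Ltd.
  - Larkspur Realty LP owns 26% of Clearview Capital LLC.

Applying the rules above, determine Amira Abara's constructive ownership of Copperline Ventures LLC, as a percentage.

By parent–child attribution (R3), Amira Abara is treated as also owning Kiran Abara's interest in Meridian Media Ltd, giving 21% + 30% = 51%.
By parent–child attribution (R3), Amira Abara is treated as also owning Kiran Abara's interest in Stonebridge Energy Co, giving 34% + 19% = 53%.
By parent–child attribution (R3), Amira Abara is treated as also owning Kiran Abara's interest in Larkspur Realty LP, giving 12% + 68% = 80%.
Chain via Meridian Media Ltd → Ashford Group plc (R1): 51% × 53% × 25% = 6.7575% of Copperline Ventures LLC.
Chain via Stonebridge Energy Co. → Bluewater Shipping BV (R1): 53% × 87% × 15% = 6.9165% of Copperline Ventures LLC.
Chain via Larkspur Realty LP → Clearview Capital LLC (R1): 80% × 26% × 39% = 8.112% of Copperline Ventures LLC.
Aggregating (R2): 6.7575% + 6.9165% + 8.112% = 21.786%.

21.786%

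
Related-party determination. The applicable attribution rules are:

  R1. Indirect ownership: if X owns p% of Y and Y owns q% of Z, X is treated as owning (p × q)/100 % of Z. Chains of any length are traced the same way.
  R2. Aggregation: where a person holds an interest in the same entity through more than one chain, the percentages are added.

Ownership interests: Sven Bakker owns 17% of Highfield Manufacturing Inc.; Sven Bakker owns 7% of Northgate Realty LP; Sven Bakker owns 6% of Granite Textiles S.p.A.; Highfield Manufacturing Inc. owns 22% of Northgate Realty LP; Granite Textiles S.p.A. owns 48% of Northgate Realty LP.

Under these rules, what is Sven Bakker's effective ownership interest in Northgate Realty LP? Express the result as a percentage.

Chain via Highfield Manufacturing Inc. (R1): 17% × 22% = 3.74% of Northgate Realty LP.
Chain via Granite Textiles S.p.A. (R1): 6% × 48% = 2.88% of Northgate Realty LP.
Direct interest in Northgate Realty LP: 7%.
Aggregating (R2): 3.74% + 2.88% + 7% = 13.62%.

13.62%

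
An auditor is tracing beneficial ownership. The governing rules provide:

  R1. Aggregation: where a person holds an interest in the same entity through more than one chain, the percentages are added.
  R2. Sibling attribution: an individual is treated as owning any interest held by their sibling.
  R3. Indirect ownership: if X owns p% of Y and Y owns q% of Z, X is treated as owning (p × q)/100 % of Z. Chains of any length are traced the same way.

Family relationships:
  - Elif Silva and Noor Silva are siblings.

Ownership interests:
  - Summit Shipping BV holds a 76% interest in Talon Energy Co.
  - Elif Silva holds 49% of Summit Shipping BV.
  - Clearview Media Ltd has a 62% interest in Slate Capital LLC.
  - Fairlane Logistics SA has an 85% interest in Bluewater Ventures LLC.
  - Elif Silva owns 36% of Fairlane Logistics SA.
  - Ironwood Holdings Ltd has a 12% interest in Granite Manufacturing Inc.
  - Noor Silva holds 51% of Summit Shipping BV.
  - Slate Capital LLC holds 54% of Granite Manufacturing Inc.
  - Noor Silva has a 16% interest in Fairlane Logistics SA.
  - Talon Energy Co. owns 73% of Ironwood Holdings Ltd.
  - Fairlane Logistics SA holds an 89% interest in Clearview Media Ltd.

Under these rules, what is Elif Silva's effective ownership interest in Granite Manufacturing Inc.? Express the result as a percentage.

By sibling attribution (R2), Elif Silva is treated as also owning Noor Silva's interest in Fairlane Logistics SA, giving 36% + 16% = 52%.
By sibling attribution (R2), Elif Silva is treated as also owning Noor Silva's interest in Summit Shipping BV, giving 49% + 51% = 100%.
Chain via Fairlane Logistics SA → Clearview Media Ltd → Slate Capital LLC (R3): 52% × 89% × 62% × 54% = 15.494544% of Granite Manufacturing Inc.
Chain via Summit Shipping BV → Talon Energy Co. → Ironwood Holdings Ltd (R3): 100% × 76% × 73% × 12% = 6.6576% of Granite Manufacturing Inc.
Aggregating (R1): 15.494544% + 6.6576% = 22.152144%.

22.152144%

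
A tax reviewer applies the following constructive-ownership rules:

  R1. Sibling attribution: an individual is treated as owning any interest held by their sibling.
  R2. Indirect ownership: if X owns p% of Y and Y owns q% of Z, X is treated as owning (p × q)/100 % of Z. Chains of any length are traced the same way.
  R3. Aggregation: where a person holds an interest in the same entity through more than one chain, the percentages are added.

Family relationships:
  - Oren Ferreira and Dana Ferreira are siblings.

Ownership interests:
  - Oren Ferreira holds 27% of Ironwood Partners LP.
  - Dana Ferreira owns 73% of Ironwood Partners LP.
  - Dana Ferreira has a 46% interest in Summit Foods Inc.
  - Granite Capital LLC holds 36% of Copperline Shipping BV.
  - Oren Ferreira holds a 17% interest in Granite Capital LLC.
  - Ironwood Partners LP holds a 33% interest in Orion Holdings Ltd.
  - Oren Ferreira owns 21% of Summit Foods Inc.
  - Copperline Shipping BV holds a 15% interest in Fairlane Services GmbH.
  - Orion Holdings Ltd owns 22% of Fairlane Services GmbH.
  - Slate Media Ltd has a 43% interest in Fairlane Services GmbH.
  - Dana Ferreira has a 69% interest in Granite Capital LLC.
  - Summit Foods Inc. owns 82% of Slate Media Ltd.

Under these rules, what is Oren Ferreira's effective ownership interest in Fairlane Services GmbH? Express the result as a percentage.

35.5282%

By sibling attribution (R1), Oren Ferreira is treated as also owning Dana Ferreira's interest in Granite Capital LLC, giving 17% + 69% = 86%.
By sibling attribution (R1), Oren Ferreira is treated as also owning Dana Ferreira's interest in Summit Foods Inc, giving 21% + 46% = 67%.
By sibling attribution (R1), Oren Ferreira is treated as also owning Dana Ferreira's interest in Ironwood Partners LP, giving 27% + 73% = 100%.
Chain via Granite Capital LLC → Copperline Shipping BV (R2): 86% × 36% × 15% = 4.644% of Fairlane Services GmbH.
Chain via Summit Foods Inc. → Slate Media Ltd (R2): 67% × 82% × 43% = 23.6242% of Fairlane Services GmbH.
Chain via Ironwood Partners LP → Orion Holdings Ltd (R2): 100% × 33% × 22% = 7.26% of Fairlane Services GmbH.
Aggregating (R3): 4.644% + 23.6242% + 7.26% = 35.5282%.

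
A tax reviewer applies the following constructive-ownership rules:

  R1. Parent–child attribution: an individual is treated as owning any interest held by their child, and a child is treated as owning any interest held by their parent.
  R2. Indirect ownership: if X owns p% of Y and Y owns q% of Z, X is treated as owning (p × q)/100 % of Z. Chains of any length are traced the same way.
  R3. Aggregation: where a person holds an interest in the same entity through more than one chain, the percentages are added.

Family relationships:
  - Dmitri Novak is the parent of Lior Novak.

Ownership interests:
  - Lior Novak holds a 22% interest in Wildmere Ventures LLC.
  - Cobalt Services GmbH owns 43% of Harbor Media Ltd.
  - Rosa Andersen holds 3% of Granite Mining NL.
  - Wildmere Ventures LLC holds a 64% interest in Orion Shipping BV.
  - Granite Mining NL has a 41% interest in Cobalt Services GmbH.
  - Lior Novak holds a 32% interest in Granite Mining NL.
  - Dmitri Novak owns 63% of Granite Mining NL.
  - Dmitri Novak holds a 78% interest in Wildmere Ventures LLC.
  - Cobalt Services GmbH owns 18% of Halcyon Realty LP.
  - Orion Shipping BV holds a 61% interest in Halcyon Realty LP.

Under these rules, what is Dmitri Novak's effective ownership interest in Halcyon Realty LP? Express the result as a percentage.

46.051%

By parent–child attribution (R1), Dmitri Novak is treated as also owning Lior Novak's interest in Wildmere Ventures LLC, giving 78% + 22% = 100%.
By parent–child attribution (R1), Dmitri Novak is treated as also owning Lior Novak's interest in Granite Mining NL, giving 63% + 32% = 95%.
Chain via Wildmere Ventures LLC → Orion Shipping BV (R2): 100% × 64% × 61% = 39.04% of Halcyon Realty LP.
Chain via Granite Mining NL → Cobalt Services GmbH (R2): 95% × 41% × 18% = 7.011% of Halcyon Realty LP.
Aggregating (R3): 39.04% + 7.011% = 46.051%.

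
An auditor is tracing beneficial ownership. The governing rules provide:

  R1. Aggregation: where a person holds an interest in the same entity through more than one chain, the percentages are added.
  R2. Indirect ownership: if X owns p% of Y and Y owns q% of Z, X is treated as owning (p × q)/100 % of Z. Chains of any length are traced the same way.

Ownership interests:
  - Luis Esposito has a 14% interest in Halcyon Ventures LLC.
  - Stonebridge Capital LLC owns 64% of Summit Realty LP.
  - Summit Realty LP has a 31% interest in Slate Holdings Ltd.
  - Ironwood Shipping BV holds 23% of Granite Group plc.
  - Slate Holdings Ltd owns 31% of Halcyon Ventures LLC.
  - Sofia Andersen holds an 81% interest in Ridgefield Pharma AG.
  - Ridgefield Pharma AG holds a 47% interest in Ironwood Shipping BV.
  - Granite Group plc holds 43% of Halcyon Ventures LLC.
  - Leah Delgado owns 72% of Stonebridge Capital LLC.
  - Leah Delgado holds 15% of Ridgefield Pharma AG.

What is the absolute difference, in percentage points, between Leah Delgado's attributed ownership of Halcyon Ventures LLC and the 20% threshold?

Chain via Stonebridge Capital LLC → Summit Realty LP → Slate Holdings Ltd (R2): 72% × 64% × 31% × 31% = 4.428288% of Halcyon Ventures LLC.
Chain via Ridgefield Pharma AG → Ironwood Shipping BV → Granite Group plc (R2): 15% × 47% × 23% × 43% = 0.697245% of Halcyon Ventures LLC.
Aggregating (R1): 4.428288% + 0.697245% = 5.125533%.
5.125533% falls short of the 20% threshold by 14.874467 percentage points.

14.874467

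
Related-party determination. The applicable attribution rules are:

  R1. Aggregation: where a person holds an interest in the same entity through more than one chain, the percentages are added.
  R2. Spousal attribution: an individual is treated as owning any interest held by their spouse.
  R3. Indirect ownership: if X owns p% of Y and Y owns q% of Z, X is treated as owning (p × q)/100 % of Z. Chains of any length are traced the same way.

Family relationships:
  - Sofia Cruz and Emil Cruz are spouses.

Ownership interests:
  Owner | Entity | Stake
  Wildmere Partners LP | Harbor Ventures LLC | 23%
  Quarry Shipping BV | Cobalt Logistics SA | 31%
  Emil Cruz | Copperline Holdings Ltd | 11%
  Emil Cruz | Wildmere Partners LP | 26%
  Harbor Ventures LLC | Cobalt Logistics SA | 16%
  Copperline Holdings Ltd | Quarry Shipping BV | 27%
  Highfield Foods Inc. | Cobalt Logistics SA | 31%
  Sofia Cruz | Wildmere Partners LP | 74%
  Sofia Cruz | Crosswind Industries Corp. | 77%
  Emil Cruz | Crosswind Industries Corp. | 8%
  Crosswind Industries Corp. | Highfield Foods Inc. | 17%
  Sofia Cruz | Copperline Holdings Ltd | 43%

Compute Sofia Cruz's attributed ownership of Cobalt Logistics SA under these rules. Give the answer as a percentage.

By spousal attribution (R2), Sofia Cruz is treated as also owning Emil Cruz's interest in Wildmere Partners LP, giving 74% + 26% = 100%.
By spousal attribution (R2), Sofia Cruz is treated as also owning Emil Cruz's interest in Copperline Holdings Ltd, giving 43% + 11% = 54%.
By spousal attribution (R2), Sofia Cruz is treated as also owning Emil Cruz's interest in Crosswind Industries Corp, giving 77% + 8% = 85%.
Chain via Wildmere Partners LP → Harbor Ventures LLC (R3): 100% × 23% × 16% = 3.68% of Cobalt Logistics SA.
Chain via Copperline Holdings Ltd → Quarry Shipping BV (R3): 54% × 27% × 31% = 4.5198% of Cobalt Logistics SA.
Chain via Crosswind Industries Corp. → Highfield Foods Inc. (R3): 85% × 17% × 31% = 4.4795% of Cobalt Logistics SA.
Aggregating (R1): 3.68% + 4.5198% + 4.4795% = 12.6793%.

12.6793%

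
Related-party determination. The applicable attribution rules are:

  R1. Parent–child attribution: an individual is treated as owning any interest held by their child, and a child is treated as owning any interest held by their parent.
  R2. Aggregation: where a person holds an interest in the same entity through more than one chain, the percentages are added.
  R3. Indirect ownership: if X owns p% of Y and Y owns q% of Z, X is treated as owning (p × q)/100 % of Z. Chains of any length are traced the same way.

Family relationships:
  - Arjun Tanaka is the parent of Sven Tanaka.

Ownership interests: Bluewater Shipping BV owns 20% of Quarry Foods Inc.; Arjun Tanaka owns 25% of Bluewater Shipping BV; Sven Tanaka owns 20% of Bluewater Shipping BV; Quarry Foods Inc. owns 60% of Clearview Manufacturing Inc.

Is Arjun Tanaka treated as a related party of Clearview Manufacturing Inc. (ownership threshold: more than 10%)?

No

By parent–child attribution (R1), Arjun Tanaka is treated as also owning Sven Tanaka's interest in Bluewater Shipping BV, giving 25% + 20% = 45%.
Chain via Bluewater Shipping BV → Quarry Foods Inc. (R3): 45% × 20% × 60% = 5.4% of Clearview Manufacturing Inc.
5.4% does not exceed the 10% threshold, so Arjun is not a related party to Clearview Manufacturing Inc.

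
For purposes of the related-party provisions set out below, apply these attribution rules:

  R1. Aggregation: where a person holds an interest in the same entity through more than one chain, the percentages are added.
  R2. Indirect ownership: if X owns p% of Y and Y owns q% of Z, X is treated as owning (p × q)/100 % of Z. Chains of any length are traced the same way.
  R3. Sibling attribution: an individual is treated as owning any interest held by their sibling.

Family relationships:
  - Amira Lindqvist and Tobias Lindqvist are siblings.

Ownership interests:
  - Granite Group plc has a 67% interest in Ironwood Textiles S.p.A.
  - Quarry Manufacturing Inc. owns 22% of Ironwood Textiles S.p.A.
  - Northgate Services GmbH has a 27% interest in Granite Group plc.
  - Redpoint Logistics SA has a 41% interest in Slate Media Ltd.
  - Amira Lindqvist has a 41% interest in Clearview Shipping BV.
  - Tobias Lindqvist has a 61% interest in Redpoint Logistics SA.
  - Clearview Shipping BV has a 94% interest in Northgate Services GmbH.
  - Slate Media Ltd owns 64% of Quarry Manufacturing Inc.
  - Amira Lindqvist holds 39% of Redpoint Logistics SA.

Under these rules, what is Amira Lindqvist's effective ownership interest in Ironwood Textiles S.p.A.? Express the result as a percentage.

12.744686%

By sibling attribution (R3), Amira Lindqvist is treated as also owning Tobias Lindqvist's interest in Redpoint Logistics SA, giving 39% + 61% = 100%.
Chain via Redpoint Logistics SA → Slate Media Ltd → Quarry Manufacturing Inc. (R2): 100% × 41% × 64% × 22% = 5.7728% of Ironwood Textiles S.p.A.
Chain via Clearview Shipping BV → Northgate Services GmbH → Granite Group plc (R2): 41% × 94% × 27% × 67% = 6.971886% of Ironwood Textiles S.p.A.
Aggregating (R1): 5.7728% + 6.971886% = 12.744686%.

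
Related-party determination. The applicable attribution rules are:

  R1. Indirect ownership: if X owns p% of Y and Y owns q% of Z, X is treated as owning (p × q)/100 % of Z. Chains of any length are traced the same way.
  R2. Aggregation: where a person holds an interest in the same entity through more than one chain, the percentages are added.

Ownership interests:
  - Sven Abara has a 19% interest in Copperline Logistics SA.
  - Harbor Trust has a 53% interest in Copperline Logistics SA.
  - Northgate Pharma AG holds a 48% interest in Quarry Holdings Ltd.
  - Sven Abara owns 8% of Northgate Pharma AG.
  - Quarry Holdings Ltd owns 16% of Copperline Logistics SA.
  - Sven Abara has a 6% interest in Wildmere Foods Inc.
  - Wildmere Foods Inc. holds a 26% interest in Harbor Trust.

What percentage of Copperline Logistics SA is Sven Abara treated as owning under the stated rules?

20.4412%

Chain via Wildmere Foods Inc. → Harbor Trust (R1): 6% × 26% × 53% = 0.8268% of Copperline Logistics SA.
Chain via Northgate Pharma AG → Quarry Holdings Ltd (R1): 8% × 48% × 16% = 0.6144% of Copperline Logistics SA.
Direct interest in Copperline Logistics SA: 19%.
Aggregating (R2): 0.8268% + 0.6144% + 19% = 20.4412%.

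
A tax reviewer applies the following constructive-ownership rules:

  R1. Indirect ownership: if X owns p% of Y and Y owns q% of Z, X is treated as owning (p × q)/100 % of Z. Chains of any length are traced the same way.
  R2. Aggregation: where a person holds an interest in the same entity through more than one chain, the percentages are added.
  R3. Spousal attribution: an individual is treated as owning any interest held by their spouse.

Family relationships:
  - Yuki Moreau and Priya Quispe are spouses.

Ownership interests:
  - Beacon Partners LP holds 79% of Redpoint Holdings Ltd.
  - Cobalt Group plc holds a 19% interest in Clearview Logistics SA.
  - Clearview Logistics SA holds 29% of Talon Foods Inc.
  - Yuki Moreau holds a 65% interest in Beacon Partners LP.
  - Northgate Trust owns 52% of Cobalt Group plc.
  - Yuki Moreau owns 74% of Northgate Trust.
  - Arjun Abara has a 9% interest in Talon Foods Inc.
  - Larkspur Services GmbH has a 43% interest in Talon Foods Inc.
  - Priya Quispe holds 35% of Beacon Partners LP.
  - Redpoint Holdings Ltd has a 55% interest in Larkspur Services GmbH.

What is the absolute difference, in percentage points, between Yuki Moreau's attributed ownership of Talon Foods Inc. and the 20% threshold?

0.803748

By spousal attribution (R3), Yuki Moreau is treated as also owning Priya Quispe's interest in Beacon Partners LP, giving 65% + 35% = 100%.
Chain via Beacon Partners LP → Redpoint Holdings Ltd → Larkspur Services GmbH (R1): 100% × 79% × 55% × 43% = 18.6835% of Talon Foods Inc.
Chain via Northgate Trust → Cobalt Group plc → Clearview Logistics SA (R1): 74% × 52% × 19% × 29% = 2.120248% of Talon Foods Inc.
Aggregating (R2): 18.6835% + 2.120248% = 20.803748%.
20.803748% exceeds the 20% threshold by 0.803748 percentage points.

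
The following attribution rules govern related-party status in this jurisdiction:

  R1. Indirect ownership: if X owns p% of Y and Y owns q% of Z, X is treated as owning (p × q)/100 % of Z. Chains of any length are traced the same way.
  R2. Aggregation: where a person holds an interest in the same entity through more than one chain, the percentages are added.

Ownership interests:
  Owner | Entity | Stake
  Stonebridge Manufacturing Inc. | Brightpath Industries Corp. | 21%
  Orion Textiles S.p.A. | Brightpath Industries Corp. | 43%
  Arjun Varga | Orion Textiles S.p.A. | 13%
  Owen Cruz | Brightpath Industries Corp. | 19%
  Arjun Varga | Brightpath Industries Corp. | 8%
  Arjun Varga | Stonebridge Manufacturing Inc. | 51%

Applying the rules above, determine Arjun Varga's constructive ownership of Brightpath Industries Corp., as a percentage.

Chain via Orion Textiles S.p.A. (R1): 13% × 43% = 5.59% of Brightpath Industries Corp.
Chain via Stonebridge Manufacturing Inc. (R1): 51% × 21% = 10.71% of Brightpath Industries Corp.
Direct interest in Brightpath Industries Corp: 8%.
Aggregating (R2): 5.59% + 10.71% + 8% = 24.3%.

24.3%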